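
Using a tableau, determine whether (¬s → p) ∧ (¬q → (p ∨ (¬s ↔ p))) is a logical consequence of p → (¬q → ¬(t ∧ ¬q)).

No

Initial set: {(p → (¬q → ¬(t ∧ ¬q))); ¬((¬s → p) ∧ (¬q → (p ∨ (¬s ↔ p))))}.
(p → (¬q → ¬(t ∧ ¬q))): β-rule — branch into ¬p  //  (¬q → ¬(t ∧ ¬q)).
  branch 1 (add ¬p):
    ¬((¬s → p) ∧ (¬q → (p ∨ (¬s ↔ p)))): β-rule — branch into ¬(¬s → p)  //  ¬(¬q → (p ∨ (¬s ↔ p))).
      branch 1.1 (add ¬(¬s → p)):
        ¬(¬s → p): α-rule — add ¬s, ¬p.
        ○ open, literals {p=false, s=false}.
      branch 1.2 (add ¬(¬q → (p ∨ (¬s ↔ p)))):
        ¬(¬q → (p ∨ (¬s ↔ p))): α-rule — add ¬q, ¬(p ∨ (¬s ↔ p)).
        ¬(p ∨ (¬s ↔ p)): α-rule — add ¬p, ¬(¬s ↔ p).
        ¬(¬s ↔ p): β-rule — branch into ¬s, ¬p  //  ¬¬s, p.
          branch 1.2.1 (add ¬s, ¬p):
            ○ open, literals {p=false, q=false, s=false}.
          branch 1.2.2 (add ¬¬s, p):
            × closes — contains both p and ¬p.
  branch 2 (add (¬q → ¬(t ∧ ¬q))):
    ¬((¬s → p) ∧ (¬q → (p ∨ (¬s ↔ p)))): β-rule — branch into ¬(¬s → p)  //  ¬(¬q → (p ∨ (¬s ↔ p))).
      branch 2.1 (add ¬(¬s → p)):
        ¬(¬s → p): α-rule — add ¬s, ¬p.
        (¬q → ¬(t ∧ ¬q)): β-rule — branch into ¬¬q  //  ¬(t ∧ ¬q).
          branch 2.1.1 (add ¬¬q):
            ○ open, literals {p=false, q=true, s=false}.
          branch 2.1.2 (add ¬(t ∧ ¬q)):
            ¬(t ∧ ¬q): β-rule — branch into ¬t  //  ¬¬q.
              branch 2.1.2.1 (add ¬t):
                ○ open, literals {p=false, s=false, t=false}.
              branch 2.1.2.2 (add ¬¬q):
                ○ open, literals {p=false, q=true, s=false}.
      branch 2.2 (add ¬(¬q → (p ∨ (¬s ↔ p)))):
        ¬(¬q → (p ∨ (¬s ↔ p))): α-rule — add ¬q, ¬(p ∨ (¬s ↔ p)).
        ¬(p ∨ (¬s ↔ p)): α-rule — add ¬p, ¬(¬s ↔ p).
        (¬q → ¬(t ∧ ¬q)): β-rule — branch into ¬¬q  //  ¬(t ∧ ¬q).
          branch 2.2.1 (add ¬¬q):
            × closes — contains both q and ¬q.
          branch 2.2.2 (add ¬(t ∧ ¬q)):
            ¬(¬s ↔ p): β-rule — branch into ¬s, ¬p  //  ¬¬s, p.
              branch 2.2.2.1 (add ¬s, ¬p):
                ¬(t ∧ ¬q): β-rule — branch into ¬t  //  ¬¬q.
                  branch 2.2.2.1.1 (add ¬t):
                    ○ open, literals {p=false, q=false, s=false, t=false}.
                  branch 2.2.2.1.2 (add ¬¬q):
                    × closes — contains both q and ¬q.
              branch 2.2.2.2 (add ¬¬s, p):
                × closes — contains both p and ¬p.
4 branches closed, 6 open.
An open branch gives a countermodel: p=false, s=false (unmentioned atoms arbitrary); the premises hold there but the conclusion fails.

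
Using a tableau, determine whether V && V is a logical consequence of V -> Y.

Initial set: {(V -> Y); !(V && V)}.
(V -> Y): β-rule — branch into !V  //  Y.
  branch 1 (add !V):
    !(V && V): β-rule — branch into !V  //  !V.
      branch 1.1 (add !V):
        ○ open, literals {V=0}.
      branch 1.2 (add !V):
        ○ open, literals {V=0}.
  branch 2 (add Y):
    !(V && V): β-rule — branch into !V  //  !V.
      branch 2.1 (add !V):
        ○ open, literals {V=0, Y=1}.
      branch 2.2 (add !V):
        ○ open, literals {V=0, Y=1}.
0 branches closed, 4 open.
An open branch gives a countermodel: V=0 (unmentioned atoms arbitrary); the premises hold there but the conclusion fails.

No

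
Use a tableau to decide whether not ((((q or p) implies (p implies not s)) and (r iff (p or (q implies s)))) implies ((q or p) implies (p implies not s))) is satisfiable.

Unsatisfiable

Initial set: {T not ((((q or p) implies (p implies not s)) and (r iff (p or (q implies s)))) implies ((q or p) implies (p implies not s)))}.
T not ((((q or p) implies (p implies not s)) and (r iff (p or (q implies s)))) implies ((q or p) implies (p implies not s))): α-rule — add T (((q or p) implies (p implies not s)) and (r iff (p or (q implies s)))), F ((q or p) implies (p implies not s)).
T (((q or p) implies (p implies not s)) and (r iff (p or (q implies s)))): α-rule — add T ((q or p) implies (p implies not s)), T (r iff (p or (q implies s))).
F ((q or p) implies (p implies not s)): α-rule — add T (q or p), F (p implies not s).
F (p implies not s): α-rule — add T p, F not s.
T ((q or p) implies (p implies not s)): β-rule — branch into F (q or p)  //  T (p implies not s).
  branch 1 (add F (q or p)):
    F (q or p): α-rule — add F q, F p.
    × closes — contains both p and not p.
  branch 2 (add T (p implies not s)):
    T (r iff (p or (q implies s))): β-rule — branch into T r, T (p or (q implies s))  //  F r, F (p or (q implies s)).
      branch 2.1 (add T r, T (p or (q implies s))):
        T (q or p): β-rule — branch into T q  //  T p.
          branch 2.1.1 (add T q):
            T (p implies not s): β-rule — branch into F p  //  T not s.
              branch 2.1.1.1 (add F p):
                × closes — contains both p and not p.
              branch 2.1.1.2 (add T not s):
                × closes — contains both s and not s.
          branch 2.1.2 (add T p):
            T (p implies not s): β-rule — branch into F p  //  T not s.
              branch 2.1.2.1 (add F p):
                × closes — contains both p and not p.
              branch 2.1.2.2 (add T not s):
                × closes — contains both s and not s.
      branch 2.2 (add F r, F (p or (q implies s))):
        F (p or (q implies s)): α-rule — add F p, F (q implies s).
        × closes — contains both p and not p.
All 6 branches close.
Every branch closed; the formula is unsatisfiable.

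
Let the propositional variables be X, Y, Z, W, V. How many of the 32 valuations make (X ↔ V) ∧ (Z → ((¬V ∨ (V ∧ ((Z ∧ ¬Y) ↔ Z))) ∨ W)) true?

Initial set: {((X ↔ V) ∧ (Z → ((¬V ∨ (V ∧ ((Z ∧ ¬Y) ↔ Z))) ∨ W)))}.
((X ↔ V) ∧ (Z → ((¬V ∨ (V ∧ ((Z ∧ ¬Y) ↔ Z))) ∨ W))): α-rule — add (X ↔ V), (Z → ((¬V ∨ (V ∧ ((Z ∧ ¬Y) ↔ Z))) ∨ W)).
(X ↔ V): β-rule — branch into X, V  //  ¬X, ¬V.
  branch 1 (add X, V):
    (Z → ((¬V ∨ (V ∧ ((Z ∧ ¬Y) ↔ Z))) ∨ W)): β-rule — branch into ¬Z  //  ((¬V ∨ (V ∧ ((Z ∧ ¬Y) ↔ Z))) ∨ W).
      branch 1.1 (add ¬Z):
        ○ open, literals {V=T, X=T, Z=F}.
      branch 1.2 (add ((¬V ∨ (V ∧ ((Z ∧ ¬Y) ↔ Z))) ∨ W)):
        ((¬V ∨ (V ∧ ((Z ∧ ¬Y) ↔ Z))) ∨ W): β-rule — branch into (¬V ∨ (V ∧ ((Z ∧ ¬Y) ↔ Z)))  //  W.
          branch 1.2.1 (add (¬V ∨ (V ∧ ((Z ∧ ¬Y) ↔ Z)))):
            (¬V ∨ (V ∧ ((Z ∧ ¬Y) ↔ Z))): β-rule — branch into ¬V  //  (V ∧ ((Z ∧ ¬Y) ↔ Z)).
              branch 1.2.1.1 (add ¬V):
                × closes — contains both V and ¬V.
              branch 1.2.1.2 (add (V ∧ ((Z ∧ ¬Y) ↔ Z))):
                (V ∧ ((Z ∧ ¬Y) ↔ Z)): α-rule — add V, ((Z ∧ ¬Y) ↔ Z).
                ((Z ∧ ¬Y) ↔ Z): β-rule — branch into (Z ∧ ¬Y), Z  //  ¬(Z ∧ ¬Y), ¬Z.
                  branch 1.2.1.2.1 (add (Z ∧ ¬Y), Z):
                    (Z ∧ ¬Y): α-rule — add Z, ¬Y.
                    ○ open, literals {V=T, X=T, Y=F, Z=T}.
                  branch 1.2.1.2.2 (add ¬(Z ∧ ¬Y), ¬Z):
                    ¬(Z ∧ ¬Y): β-rule — branch into ¬Z  //  ¬¬Y.
                      branch 1.2.1.2.2.1 (add ¬Z):
                        ○ open, literals {V=T, X=T, Z=F}.
                      branch 1.2.1.2.2.2 (add ¬¬Y):
                        ○ open, literals {V=T, X=T, Y=T, Z=F}.
          branch 1.2.2 (add W):
            ○ open, literals {V=T, W=T, X=T}.
  branch 2 (add ¬X, ¬V):
    (Z → ((¬V ∨ (V ∧ ((Z ∧ ¬Y) ↔ Z))) ∨ W)): β-rule — branch into ¬Z  //  ((¬V ∨ (V ∧ ((Z ∧ ¬Y) ↔ Z))) ∨ W).
      branch 2.1 (add ¬Z):
        ○ open, literals {V=F, X=F, Z=F}.
      branch 2.2 (add ((¬V ∨ (V ∧ ((Z ∧ ¬Y) ↔ Z))) ∨ W)):
        ((¬V ∨ (V ∧ ((Z ∧ ¬Y) ↔ Z))) ∨ W): β-rule — branch into (¬V ∨ (V ∧ ((Z ∧ ¬Y) ↔ Z)))  //  W.
          branch 2.2.1 (add (¬V ∨ (V ∧ ((Z ∧ ¬Y) ↔ Z)))):
            (¬V ∨ (V ∧ ((Z ∧ ¬Y) ↔ Z))): β-rule — branch into ¬V  //  (V ∧ ((Z ∧ ¬Y) ↔ Z)).
              branch 2.2.1.1 (add ¬V):
                ○ open, literals {V=F, X=F}.
              branch 2.2.1.2 (add (V ∧ ((Z ∧ ¬Y) ↔ Z))):
                (V ∧ ((Z ∧ ¬Y) ↔ Z)): α-rule — add V, ((Z ∧ ¬Y) ↔ Z).
                × closes — contains both V and ¬V.
          branch 2.2.2 (add W):
            ○ open, literals {V=F, W=T, X=F}.
2 branches closed, 8 open.
Each open branch fixes some atoms; the unmentioned ones are free. Counting distinct full assignments: branch {V=T, X=T, Z=F} (Y, W) contributes 4 new; branch {V=T, X=T, Y=F, Z=T} (W) contributes 2 new; branch {V=T, X=T, Z=F} (Y, W) contributes 0 new; branch {V=T, X=T, Y=T, Z=F} (W) contributes 0 new; branch {V=T, W=T, X=T} (Y, Z) contributes 1 new; branch {V=F, X=F, Z=F} (Y, W) contributes 4 new; branch {V=F, X=F} (Y, Z, W) contributes 4 new; branch {V=F, W=T, X=F} (Y, Z) contributes 0 new. Total: 15.

15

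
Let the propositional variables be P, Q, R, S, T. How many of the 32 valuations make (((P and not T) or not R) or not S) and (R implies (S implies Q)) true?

Initial set: {((((P and not T) or not R) or not S) and (R implies (S implies Q)))}.
((((P and not T) or not R) or not S) and (R implies (S implies Q))): α-rule — add (((P and not T) or not R) or not S), (R implies (S implies Q)).
(((P and not T) or not R) or not S): β-rule — branch into ((P and not T) or not R)  //  not S.
  branch 1 (add ((P and not T) or not R)):
    (R implies (S implies Q)): β-rule — branch into not R  //  (S implies Q).
      branch 1.1 (add not R):
        ((P and not T) or not R): β-rule — branch into (P and not T)  //  not R.
          branch 1.1.1 (add (P and not T)):
            (P and not T): α-rule — add P, not T.
            ○ open, literals {P=true, R=false, T=false}.
          branch 1.1.2 (add not R):
            ○ open, literals {R=false}.
      branch 1.2 (add (S implies Q)):
        ((P and not T) or not R): β-rule — branch into (P and not T)  //  not R.
          branch 1.2.1 (add (P and not T)):
            (P and not T): α-rule — add P, not T.
            (S implies Q): β-rule — branch into not S  //  Q.
              branch 1.2.1.1 (add not S):
                ○ open, literals {P=true, S=false, T=false}.
              branch 1.2.1.2 (add Q):
                ○ open, literals {P=true, Q=true, T=false}.
          branch 1.2.2 (add not R):
            (S implies Q): β-rule — branch into not S  //  Q.
              branch 1.2.2.1 (add not S):
                ○ open, literals {R=false, S=false}.
              branch 1.2.2.2 (add Q):
                ○ open, literals {Q=true, R=false}.
  branch 2 (add not S):
    (R implies (S implies Q)): β-rule — branch into not R  //  (S implies Q).
      branch 2.1 (add not R):
        ○ open, literals {R=false, S=false}.
      branch 2.2 (add (S implies Q)):
        (S implies Q): β-rule — branch into not S  //  Q.
          branch 2.2.1 (add not S):
            ○ open, literals {S=false}.
          branch 2.2.2 (add Q):
            ○ open, literals {Q=true, S=false}.
0 branches closed, 9 open.
Each open branch fixes some atoms; the unmentioned ones are free. Counting distinct full assignments: branch {P=true, R=false, T=false} (Q, S) contributes 4 new; branch {R=false} (P, Q, S, T) contributes 12 new; branch {P=true, S=false, T=false} (Q, R) contributes 2 new; branch {P=true, Q=true, T=false} (R, S) contributes 1 new; branch {R=false, S=false} (P, Q, T) contributes 0 new; branch {Q=true, R=false} (P, S, T) contributes 0 new; branch {R=false, S=false} (P, Q, T) contributes 0 new; branch {S=false} (P, Q, R, T) contributes 6 new; branch {Q=true, S=false} (P, R, T) contributes 0 new. Total: 25.

25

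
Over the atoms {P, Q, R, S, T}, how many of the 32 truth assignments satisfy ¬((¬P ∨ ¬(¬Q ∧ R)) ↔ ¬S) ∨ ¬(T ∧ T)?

24

Initial set: {(¬((¬P ∨ ¬(¬Q ∧ R)) ↔ ¬S) ∨ ¬(T ∧ T))}.
(¬((¬P ∨ ¬(¬Q ∧ R)) ↔ ¬S) ∨ ¬(T ∧ T)): β-rule — branch into ¬((¬P ∨ ¬(¬Q ∧ R)) ↔ ¬S)  //  ¬(T ∧ T).
  branch 1 (add ¬((¬P ∨ ¬(¬Q ∧ R)) ↔ ¬S)):
    ¬((¬P ∨ ¬(¬Q ∧ R)) ↔ ¬S): β-rule — branch into (¬P ∨ ¬(¬Q ∧ R)), ¬¬S  //  ¬(¬P ∨ ¬(¬Q ∧ R)), ¬S.
      branch 1.1 (add (¬P ∨ ¬(¬Q ∧ R)), ¬¬S):
        (¬P ∨ ¬(¬Q ∧ R)): β-rule — branch into ¬P  //  ¬(¬Q ∧ R).
          branch 1.1.1 (add ¬P):
            ○ open, literals {P=F, S=T}.
          branch 1.1.2 (add ¬(¬Q ∧ R)):
            ¬(¬Q ∧ R): β-rule — branch into ¬¬Q  //  ¬R.
              branch 1.1.2.1 (add ¬¬Q):
                ○ open, literals {Q=T, S=T}.
              branch 1.1.2.2 (add ¬R):
                ○ open, literals {R=F, S=T}.
      branch 1.2 (add ¬(¬P ∨ ¬(¬Q ∧ R)), ¬S):
        ¬(¬P ∨ ¬(¬Q ∧ R)): α-rule — add ¬¬P, ¬¬(¬Q ∧ R).
        ¬¬(¬Q ∧ R): α-rule — add ¬Q, R.
        ○ open, literals {P=T, Q=F, R=T, S=F}.
  branch 2 (add ¬(T ∧ T)):
    ¬(T ∧ T): β-rule — branch into ¬T  //  ¬T.
      branch 2.1 (add ¬T):
        ○ open, literals {T=F}.
      branch 2.2 (add ¬T):
        ○ open, literals {T=F}.
0 branches closed, 6 open.
Each open branch fixes some atoms; the unmentioned ones are free. Counting distinct full assignments: branch {P=F, S=T} (Q, R, T) contributes 8 new; branch {Q=T, S=T} (P, R, T) contributes 4 new; branch {R=F, S=T} (P, Q, T) contributes 2 new; branch {P=T, Q=F, R=T, S=F} (T) contributes 2 new; branch {T=F} (P, Q, R, S) contributes 8 new; branch {T=F} (P, Q, R, S) contributes 0 new. Total: 24.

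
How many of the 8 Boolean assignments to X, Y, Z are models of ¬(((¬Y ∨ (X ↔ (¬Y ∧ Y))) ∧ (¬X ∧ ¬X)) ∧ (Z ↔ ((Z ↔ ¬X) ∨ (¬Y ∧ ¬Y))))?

Initial set: {T ¬(((¬Y ∨ (X ↔ (¬Y ∧ Y))) ∧ (¬X ∧ ¬X)) ∧ (Z ↔ ((Z ↔ ¬X) ∨ (¬Y ∧ ¬Y))))}.
T ¬(((¬Y ∨ (X ↔ (¬Y ∧ Y))) ∧ (¬X ∧ ¬X)) ∧ (Z ↔ ((Z ↔ ¬X) ∨ (¬Y ∧ ¬Y)))): β-rule — branch into F ((¬Y ∨ (X ↔ (¬Y ∧ Y))) ∧ (¬X ∧ ¬X))  //  F (Z ↔ ((Z ↔ ¬X) ∨ (¬Y ∧ ¬Y))).
  branch 1 (add F ((¬Y ∨ (X ↔ (¬Y ∧ Y))) ∧ (¬X ∧ ¬X))):
    F ((¬Y ∨ (X ↔ (¬Y ∧ Y))) ∧ (¬X ∧ ¬X)): β-rule — branch into F (¬Y ∨ (X ↔ (¬Y ∧ Y)))  //  F (¬X ∧ ¬X).
      branch 1.1 (add F (¬Y ∨ (X ↔ (¬Y ∧ Y)))):
        F (¬Y ∨ (X ↔ (¬Y ∧ Y))): α-rule — add F ¬Y, F (X ↔ (¬Y ∧ Y)).
        F (X ↔ (¬Y ∧ Y)): β-rule — branch into T X, F (¬Y ∧ Y)  //  F X, T (¬Y ∧ Y).
          branch 1.1.1 (add T X, F (¬Y ∧ Y)):
            F (¬Y ∧ Y): β-rule — branch into F ¬Y  //  F Y.
              branch 1.1.1.1 (add F ¬Y):
                ○ open, literals {X=T, Y=T}.
              branch 1.1.1.2 (add F Y):
                × closes — contains both Y and ¬Y.
          branch 1.1.2 (add F X, T (¬Y ∧ Y)):
            T (¬Y ∧ Y): α-rule — add T ¬Y, T Y.
            × closes — contains both Y and ¬Y.
      branch 1.2 (add F (¬X ∧ ¬X)):
        F (¬X ∧ ¬X): β-rule — branch into F ¬X  //  F ¬X.
          branch 1.2.1 (add F ¬X):
            ○ open, literals {X=T}.
          branch 1.2.2 (add F ¬X):
            ○ open, literals {X=T}.
  branch 2 (add F (Z ↔ ((Z ↔ ¬X) ∨ (¬Y ∧ ¬Y)))):
    F (Z ↔ ((Z ↔ ¬X) ∨ (¬Y ∧ ¬Y))): β-rule — branch into T Z, F ((Z ↔ ¬X) ∨ (¬Y ∧ ¬Y))  //  F Z, T ((Z ↔ ¬X) ∨ (¬Y ∧ ¬Y)).
      branch 2.1 (add T Z, F ((Z ↔ ¬X) ∨ (¬Y ∧ ¬Y))):
        F ((Z ↔ ¬X) ∨ (¬Y ∧ ¬Y)): α-rule — add F (Z ↔ ¬X), F (¬Y ∧ ¬Y).
        F (Z ↔ ¬X): β-rule — branch into T Z, F ¬X  //  F Z, T ¬X.
          branch 2.1.1 (add T Z, F ¬X):
            F (¬Y ∧ ¬Y): β-rule — branch into F ¬Y  //  F ¬Y.
              branch 2.1.1.1 (add F ¬Y):
                ○ open, literals {X=T, Y=T, Z=T}.
              branch 2.1.1.2 (add F ¬Y):
                ○ open, literals {X=T, Y=T, Z=T}.
          branch 2.1.2 (add F Z, T ¬X):
            × closes — contains both Z and ¬Z.
      branch 2.2 (add F Z, T ((Z ↔ ¬X) ∨ (¬Y ∧ ¬Y))):
        T ((Z ↔ ¬X) ∨ (¬Y ∧ ¬Y)): β-rule — branch into T (Z ↔ ¬X)  //  T (¬Y ∧ ¬Y).
          branch 2.2.1 (add T (Z ↔ ¬X)):
            T (Z ↔ ¬X): β-rule — branch into T Z, T ¬X  //  F Z, F ¬X.
              branch 2.2.1.1 (add T Z, T ¬X):
                × closes — contains both Z and ¬Z.
              branch 2.2.1.2 (add F Z, F ¬X):
                ○ open, literals {X=T, Z=F}.
          branch 2.2.2 (add T (¬Y ∧ ¬Y)):
            T (¬Y ∧ ¬Y): α-rule — add T ¬Y, T ¬Y.
            ○ open, literals {Y=F, Z=F}.
4 branches closed, 7 open.
Each open branch fixes some atoms; the unmentioned ones are free. Counting distinct full assignments: branch {X=T, Y=T} (Z) contributes 2 new; branch {X=T} (Y, Z) contributes 2 new; branch {X=T} (Y, Z) contributes 0 new; branch {X=T, Y=T, Z=T} (none free) contributes 0 new; branch {X=T, Y=T, Z=T} (none free) contributes 0 new; branch {X=T, Z=F} (Y) contributes 0 new; branch {Y=F, Z=F} (X) contributes 1 new. Total: 5.

5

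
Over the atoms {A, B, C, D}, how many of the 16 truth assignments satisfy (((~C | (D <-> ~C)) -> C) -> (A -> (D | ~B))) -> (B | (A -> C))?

14

Initial set: {T ((((~C | (D <-> ~C)) -> C) -> (A -> (D | ~B))) -> (B | (A -> C)))}.
T ((((~C | (D <-> ~C)) -> C) -> (A -> (D | ~B))) -> (B | (A -> C))): β-rule — branch into F (((~C | (D <-> ~C)) -> C) -> (A -> (D | ~B)))  //  T (B | (A -> C)).
  branch 1 (add F (((~C | (D <-> ~C)) -> C) -> (A -> (D | ~B)))):
    F (((~C | (D <-> ~C)) -> C) -> (A -> (D | ~B))): α-rule — add T ((~C | (D <-> ~C)) -> C), F (A -> (D | ~B)).
    F (A -> (D | ~B)): α-rule — add T A, F (D | ~B).
    F (D | ~B): α-rule — add F D, F ~B.
    T ((~C | (D <-> ~C)) -> C): β-rule — branch into F (~C | (D <-> ~C))  //  T C.
      branch 1.1 (add F (~C | (D <-> ~C))):
        F (~C | (D <-> ~C)): α-rule — add F ~C, F (D <-> ~C).
        F (D <-> ~C): β-rule — branch into T D, F ~C  //  F D, T ~C.
          branch 1.1.1 (add T D, F ~C):
            × closes — contains both D and ~D.
          branch 1.1.2 (add F D, T ~C):
            × closes — contains both C and ~C.
      branch 1.2 (add T C):
        ○ open, literals {A=1, B=1, C=1, D=0}.
  branch 2 (add T (B | (A -> C))):
    T (B | (A -> C)): β-rule — branch into T B  //  T (A -> C).
      branch 2.1 (add T B):
        ○ open, literals {B=1}.
      branch 2.2 (add T (A -> C)):
        T (A -> C): β-rule — branch into F A  //  T C.
          branch 2.2.1 (add F A):
            ○ open, literals {A=0}.
          branch 2.2.2 (add T C):
            ○ open, literals {C=1}.
2 branches closed, 4 open.
Each open branch fixes some atoms; the unmentioned ones are free. Counting distinct full assignments: branch {A=1, B=1, C=1, D=0} (none free) contributes 1 new; branch {B=1} (A, C, D) contributes 7 new; branch {A=0} (B, C, D) contributes 4 new; branch {C=1} (A, B, D) contributes 2 new. Total: 14.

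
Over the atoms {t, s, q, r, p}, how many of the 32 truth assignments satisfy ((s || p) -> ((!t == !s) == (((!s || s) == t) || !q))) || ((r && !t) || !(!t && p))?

30

Initial set: {(((s || p) -> ((!t == !s) == (((!s || s) == t) || !q))) || ((r && !t) || !(!t && p)))}.
(((s || p) -> ((!t == !s) == (((!s || s) == t) || !q))) || ((r && !t) || !(!t && p))): β-rule — branch into ((s || p) -> ((!t == !s) == (((!s || s) == t) || !q)))  //  ((r && !t) || !(!t && p)).
  branch 1 (add ((s || p) -> ((!t == !s) == (((!s || s) == t) || !q)))):
    ((s || p) -> ((!t == !s) == (((!s || s) == t) || !q))): β-rule — branch into !(s || p)  //  ((!t == !s) == (((!s || s) == t) || !q)).
      branch 1.1 (add !(s || p)):
        !(s || p): α-rule — add !s, !p.
        ○ open, literals {p=F, s=F}.
      branch 1.2 (add ((!t == !s) == (((!s || s) == t) || !q))):
        ((!t == !s) == (((!s || s) == t) || !q)): β-rule — branch into (!t == !s), (((!s || s) == t) || !q)  //  !(!t == !s), !(((!s || s) == t) || !q).
          branch 1.2.1 (add (!t == !s), (((!s || s) == t) || !q)):
            (!t == !s): β-rule — branch into !t, !s  //  !!t, !!s.
              branch 1.2.1.1 (add !t, !s):
                (((!s || s) == t) || !q): β-rule — branch into ((!s || s) == t)  //  !q.
                  branch 1.2.1.1.1 (add ((!s || s) == t)):
                    ((!s || s) == t): β-rule — branch into (!s || s), t  //  !(!s || s), !t.
                      branch 1.2.1.1.1.1 (add (!s || s), t):
                        × closes — contains both t and !t.
                      branch 1.2.1.1.1.2 (add !(!s || s), !t):
                        !(!s || s): α-rule — add !!s, !s.
                        × closes — contains both s and !s.
                  branch 1.2.1.1.2 (add !q):
                    ○ open, literals {q=F, s=F, t=F}.
              branch 1.2.1.2 (add !!t, !!s):
                (((!s || s) == t) || !q): β-rule — branch into ((!s || s) == t)  //  !q.
                  branch 1.2.1.2.1 (add ((!s || s) == t)):
                    ((!s || s) == t): β-rule — branch into (!s || s), t  //  !(!s || s), !t.
                      branch 1.2.1.2.1.1 (add (!s || s), t):
                        (!s || s): β-rule — branch into !s  //  s.
                          branch 1.2.1.2.1.1.1 (add !s):
                            × closes — contains both s and !s.
                          branch 1.2.1.2.1.1.2 (add s):
                            ○ open, literals {s=T, t=T}.
                      branch 1.2.1.2.1.2 (add !(!s || s), !t):
                        × closes — contains both t and !t.
                  branch 1.2.1.2.2 (add !q):
                    ○ open, literals {q=F, s=T, t=T}.
          branch 1.2.2 (add !(!t == !s), !(((!s || s) == t) || !q)):
            !(((!s || s) == t) || !q): α-rule — add !((!s || s) == t), !!q.
            !(!t == !s): β-rule — branch into !t, !!s  //  !!t, !s.
              branch 1.2.2.1 (add !t, !!s):
                !((!s || s) == t): β-rule — branch into (!s || s), !t  //  !(!s || s), t.
                  branch 1.2.2.1.1 (add (!s || s), !t):
                    (!s || s): β-rule — branch into !s  //  s.
                      branch 1.2.2.1.1.1 (add !s):
                        × closes — contains both s and !s.
                      branch 1.2.2.1.1.2 (add s):
                        ○ open, literals {q=T, s=T, t=F}.
                  branch 1.2.2.1.2 (add !(!s || s), t):
                    × closes — contains both t and !t.
              branch 1.2.2.2 (add !!t, !s):
                !((!s || s) == t): β-rule — branch into (!s || s), !t  //  !(!s || s), t.
                  branch 1.2.2.2.1 (add (!s || s), !t):
                    × closes — contains both t and !t.
                  branch 1.2.2.2.2 (add !(!s || s), t):
                    !(!s || s): α-rule — add !!s, !s.
                    × closes — contains both s and !s.
  branch 2 (add ((r && !t) || !(!t && p))):
    ((r && !t) || !(!t && p)): β-rule — branch into (r && !t)  //  !(!t && p).
      branch 2.1 (add (r && !t)):
        (r && !t): α-rule — add r, !t.
        ○ open, literals {r=T, t=F}.
      branch 2.2 (add !(!t && p)):
        !(!t && p): β-rule — branch into !!t  //  !p.
          branch 2.2.1 (add !!t):
            ○ open, literals {t=T}.
          branch 2.2.2 (add !p):
            ○ open, literals {p=F}.
8 branches closed, 8 open.
Each open branch fixes some atoms; the unmentioned ones are free. Counting distinct full assignments: branch {p=F, s=F} (t, q, r) contributes 8 new; branch {q=F, s=F, t=F} (r, p) contributes 2 new; branch {s=T, t=T} (q, r, p) contributes 8 new; branch {q=F, s=T, t=T} (r, p) contributes 0 new; branch {q=T, s=T, t=F} (r, p) contributes 4 new; branch {r=T, t=F} (s, q, p) contributes 3 new; branch {t=T} (s, q, r, p) contributes 4 new; branch {p=F} (t, s, q, r) contributes 1 new. Total: 30.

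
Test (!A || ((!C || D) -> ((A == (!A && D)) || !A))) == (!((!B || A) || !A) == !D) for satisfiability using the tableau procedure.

Initial set: {((!A || ((!C || D) -> ((A == (!A && D)) || !A))) == (!((!B || A) || !A) == !D))}.
((!A || ((!C || D) -> ((A == (!A && D)) || !A))) == (!((!B || A) || !A) == !D)): β-rule — branch into (!A || ((!C || D) -> ((A == (!A && D)) || !A))), (!((!B || A) || !A) == !D)  //  !(!A || ((!C || D) -> ((A == (!A && D)) || !A))), !(!((!B || A) || !A) == !D).
  branch 1 (add (!A || ((!C || D) -> ((A == (!A && D)) || !A))), (!((!B || A) || !A) == !D)):
    (!A || ((!C || D) -> ((A == (!A && D)) || !A))): β-rule — branch into !A  //  ((!C || D) -> ((A == (!A && D)) || !A)).
      branch 1.1 (add !A):
        (!((!B || A) || !A) == !D): β-rule — branch into !((!B || A) || !A), !D  //  !!((!B || A) || !A), !!D.
          branch 1.1.1 (add !((!B || A) || !A), !D):
            !((!B || A) || !A): α-rule — add !(!B || A), !!A.
            × closes — contains both A and !A.
          branch 1.1.2 (add !!((!B || A) || !A), !!D):
            !!((!B || A) || !A): β-rule — branch into (!B || A)  //  !A.
              branch 1.1.2.1 (add (!B || A)):
                (!B || A): β-rule — branch into !B  //  A.
                  branch 1.1.2.1.1 (add !B):
                    ○ open, literals {A=false, B=false, D=true}.
                  branch 1.1.2.1.2 (add A):
                    × closes — contains both A and !A.
              branch 1.1.2.2 (add !A):
                ○ open, literals {A=false, D=true}.
      branch 1.2 (add ((!C || D) -> ((A == (!A && D)) || !A))):
        (!((!B || A) || !A) == !D): β-rule — branch into !((!B || A) || !A), !D  //  !!((!B || A) || !A), !!D.
          branch 1.2.1 (add !((!B || A) || !A), !D):
            !((!B || A) || !A): α-rule — add !(!B || A), !!A.
            !(!B || A): α-rule — add !!B, !A.
            × closes — contains both A and !A.
          branch 1.2.2 (add !!((!B || A) || !A), !!D):
            ((!C || D) -> ((A == (!A && D)) || !A)): β-rule — branch into !(!C || D)  //  ((A == (!A && D)) || !A).
              branch 1.2.2.1 (add !(!C || D)):
                !(!C || D): α-rule — add !!C, !D.
                × closes — contains both D and !D.
              branch 1.2.2.2 (add ((A == (!A && D)) || !A)):
                !!((!B || A) || !A): β-rule — branch into (!B || A)  //  !A.
                  branch 1.2.2.2.1 (add (!B || A)):
                    ((A == (!A && D)) || !A): β-rule — branch into (A == (!A && D))  //  !A.
                      branch 1.2.2.2.1.1 (add (A == (!A && D))):
                        (!B || A): β-rule — branch into !B  //  A.
                          branch 1.2.2.2.1.1.1 (add !B):
                            (A == (!A && D)): β-rule — branch into A, (!A && D)  //  !A, !(!A && D).
                              branch 1.2.2.2.1.1.1.1 (add A, (!A && D)):
                                (!A && D): α-rule — add !A, D.
                                × closes — contains both A and !A.
                              branch 1.2.2.2.1.1.1.2 (add !A, !(!A && D)):
                                !(!A && D): β-rule — branch into !!A  //  !D.
                                  branch 1.2.2.2.1.1.1.2.1 (add !!A):
                                    × closes — contains both A and !A.
                                  branch 1.2.2.2.1.1.1.2.2 (add !D):
                                    × closes — contains both D and !D.
                          branch 1.2.2.2.1.1.2 (add A):
                            (A == (!A && D)): β-rule — branch into A, (!A && D)  //  !A, !(!A && D).
                              branch 1.2.2.2.1.1.2.1 (add A, (!A && D)):
                                (!A && D): α-rule — add !A, D.
                                × closes — contains both A and !A.
                              branch 1.2.2.2.1.1.2.2 (add !A, !(!A && D)):
                                × closes — contains both A and !A.
                      branch 1.2.2.2.1.2 (add !A):
                        (!B || A): β-rule — branch into !B  //  A.
                          branch 1.2.2.2.1.2.1 (add !B):
                            ○ open, literals {A=false, B=false, D=true}.
                          branch 1.2.2.2.1.2.2 (add A):
                            × closes — contains both A and !A.
                  branch 1.2.2.2.2 (add !A):
                    ((A == (!A && D)) || !A): β-rule — branch into (A == (!A && D))  //  !A.
                      branch 1.2.2.2.2.1 (add (A == (!A && D))):
                        (A == (!A && D)): β-rule — branch into A, (!A && D)  //  !A, !(!A && D).
                          branch 1.2.2.2.2.1.1 (add A, (!A && D)):
                            × closes — contains both A and !A.
                          branch 1.2.2.2.2.1.2 (add !A, !(!A && D)):
                            !(!A && D): β-rule — branch into !!A  //  !D.
                              branch 1.2.2.2.2.1.2.1 (add !!A):
                                × closes — contains both A and !A.
                              branch 1.2.2.2.2.1.2.2 (add !D):
                                × closes — contains both D and !D.
                      branch 1.2.2.2.2.2 (add !A):
                        ○ open, literals {A=false, D=true}.
  branch 2 (add !(!A || ((!C || D) -> ((A == (!A && D)) || !A))), !(!((!B || A) || !A) == !D)):
    !(!A || ((!C || D) -> ((A == (!A && D)) || !A))): α-rule — add !!A, !((!C || D) -> ((A == (!A && D)) || !A)).
    !((!C || D) -> ((A == (!A && D)) || !A)): α-rule — add (!C || D), !((A == (!A && D)) || !A).
    !((A == (!A && D)) || !A): α-rule — add !(A == (!A && D)), !!A.
    !(!((!B || A) || !A) == !D): β-rule — branch into !((!B || A) || !A), !!D  //  !!((!B || A) || !A), !D.
      branch 2.1 (add !((!B || A) || !A), !!D):
        !((!B || A) || !A): α-rule — add !(!B || A), !!A.
        !(!B || A): α-rule — add !!B, !A.
        × closes — contains both A and !A.
      branch 2.2 (add !!((!B || A) || !A), !D):
        (!C || D): β-rule — branch into !C  //  D.
          branch 2.2.1 (add !C):
            !(A == (!A && D)): β-rule — branch into A, !(!A && D)  //  !A, (!A && D).
              branch 2.2.1.1 (add A, !(!A && D)):
                !!((!B || A) || !A): β-rule — branch into (!B || A)  //  !A.
                  branch 2.2.1.1.1 (add (!B || A)):
                    !(!A && D): β-rule — branch into !!A  //  !D.
                      branch 2.2.1.1.1.1 (add !!A):
                        (!B || A): β-rule — branch into !B  //  A.
                          branch 2.2.1.1.1.1.1 (add !B):
                            ○ open, literals {A=true, B=false, C=false, D=false}.
                          branch 2.2.1.1.1.1.2 (add A):
                            ○ open, literals {A=true, C=false, D=false}.
                      branch 2.2.1.1.1.2 (add !D):
                        (!B || A): β-rule — branch into !B  //  A.
                          branch 2.2.1.1.1.2.1 (add !B):
                            ○ open, literals {A=true, B=false, C=false, D=false}.
                          branch 2.2.1.1.1.2.2 (add A):
                            ○ open, literals {A=true, C=false, D=false}.
                  branch 2.2.1.1.2 (add !A):
                    × closes — contains both A and !A.
              branch 2.2.1.2 (add !A, (!A && D)):
                × closes — contains both A and !A.
          branch 2.2.2 (add D):
            × closes — contains both D and !D.
17 branches closed, 8 open.
An open branch gives a satisfying assignment: A=false, B=false, D=true.

Satisfiable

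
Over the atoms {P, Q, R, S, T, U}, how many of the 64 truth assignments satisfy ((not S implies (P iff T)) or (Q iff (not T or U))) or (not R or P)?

Initial set: {(((not S implies (P iff T)) or (Q iff (not T or U))) or (not R or P))}.
(((not S implies (P iff T)) or (Q iff (not T or U))) or (not R or P)): β-rule — branch into ((not S implies (P iff T)) or (Q iff (not T or U)))  //  (not R or P).
  branch 1 (add ((not S implies (P iff T)) or (Q iff (not T or U)))):
    ((not S implies (P iff T)) or (Q iff (not T or U))): β-rule — branch into (not S implies (P iff T))  //  (Q iff (not T or U)).
      branch 1.1 (add (not S implies (P iff T))):
        (not S implies (P iff T)): β-rule — branch into not not S  //  (P iff T).
          branch 1.1.1 (add not not S):
            ○ open, literals {S=T}.
          branch 1.1.2 (add (P iff T)):
            (P iff T): β-rule — branch into P, T  //  not P, not T.
              branch 1.1.2.1 (add P, T):
                ○ open, literals {P=T, T=T}.
              branch 1.1.2.2 (add not P, not T):
                ○ open, literals {P=F, T=F}.
      branch 1.2 (add (Q iff (not T or U))):
        (Q iff (not T or U)): β-rule — branch into Q, (not T or U)  //  not Q, not (not T or U).
          branch 1.2.1 (add Q, (not T or U)):
            (not T or U): β-rule — branch into not T  //  U.
              branch 1.2.1.1 (add not T):
                ○ open, literals {Q=T, T=F}.
              branch 1.2.1.2 (add U):
                ○ open, literals {Q=T, U=T}.
          branch 1.2.2 (add not Q, not (not T or U)):
            not (not T or U): α-rule — add not not T, not U.
            ○ open, literals {Q=F, T=T, U=F}.
  branch 2 (add (not R or P)):
    (not R or P): β-rule — branch into not R  //  P.
      branch 2.1 (add not R):
        ○ open, literals {R=F}.
      branch 2.2 (add P):
        ○ open, literals {P=T}.
0 branches closed, 8 open.
Each open branch fixes some atoms; the unmentioned ones are free. Counting distinct full assignments: branch {S=T} (P, Q, R, T, U) contributes 32 new; branch {P=T, T=T} (Q, R, S, U) contributes 8 new; branch {P=F, T=F} (Q, R, S, U) contributes 8 new; branch {Q=T, T=F} (P, R, S, U) contributes 4 new; branch {Q=T, U=T} (P, R, S, T) contributes 2 new; branch {Q=F, T=T, U=F} (P, R, S) contributes 2 new; branch {R=F} (P, Q, S, T, U) contributes 4 new; branch {P=T} (Q, R, S, T, U) contributes 2 new. Total: 62.

62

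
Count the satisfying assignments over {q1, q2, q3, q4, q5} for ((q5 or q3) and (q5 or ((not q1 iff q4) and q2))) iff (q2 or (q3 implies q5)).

22

Initial set: {(((q5 or q3) and (q5 or ((not q1 iff q4) and q2))) iff (q2 or (q3 implies q5)))}.
(((q5 or q3) and (q5 or ((not q1 iff q4) and q2))) iff (q2 or (q3 implies q5))): β-rule — branch into ((q5 or q3) and (q5 or ((not q1 iff q4) and q2))), (q2 or (q3 implies q5))  //  not ((q5 or q3) and (q5 or ((not q1 iff q4) and q2))), not (q2 or (q3 implies q5)).
  branch 1 (add ((q5 or q3) and (q5 or ((not q1 iff q4) and q2))), (q2 or (q3 implies q5))):
    ((q5 or q3) and (q5 or ((not q1 iff q4) and q2))): α-rule — add (q5 or q3), (q5 or ((not q1 iff q4) and q2)).
    (q2 or (q3 implies q5)): β-rule — branch into q2  //  (q3 implies q5).
      branch 1.1 (add q2):
        (q5 or q3): β-rule — branch into q5  //  q3.
          branch 1.1.1 (add q5):
            (q5 or ((not q1 iff q4) and q2)): β-rule — branch into q5  //  ((not q1 iff q4) and q2).
              branch 1.1.1.1 (add q5):
                ○ open, literals {q2=1, q5=1}.
              branch 1.1.1.2 (add ((not q1 iff q4) and q2)):
                ((not q1 iff q4) and q2): α-rule — add (not q1 iff q4), q2.
                (not q1 iff q4): β-rule — branch into not q1, q4  //  not not q1, not q4.
                  branch 1.1.1.2.1 (add not q1, q4):
                    ○ open, literals {q1=0, q2=1, q4=1, q5=1}.
                  branch 1.1.1.2.2 (add not not q1, not q4):
                    ○ open, literals {q1=1, q2=1, q4=0, q5=1}.
          branch 1.1.2 (add q3):
            (q5 or ((not q1 iff q4) and q2)): β-rule — branch into q5  //  ((not q1 iff q4) and q2).
              branch 1.1.2.1 (add q5):
                ○ open, literals {q2=1, q3=1, q5=1}.
              branch 1.1.2.2 (add ((not q1 iff q4) and q2)):
                ((not q1 iff q4) and q2): α-rule — add (not q1 iff q4), q2.
                (not q1 iff q4): β-rule — branch into not q1, q4  //  not not q1, not q4.
                  branch 1.1.2.2.1 (add not q1, q4):
                    ○ open, literals {q1=0, q2=1, q3=1, q4=1}.
                  branch 1.1.2.2.2 (add not not q1, not q4):
                    ○ open, literals {q1=1, q2=1, q3=1, q4=0}.
      branch 1.2 (add (q3 implies q5)):
        (q5 or q3): β-rule — branch into q5  //  q3.
          branch 1.2.1 (add q5):
            (q5 or ((not q1 iff q4) and q2)): β-rule — branch into q5  //  ((not q1 iff q4) and q2).
              branch 1.2.1.1 (add q5):
                (q3 implies q5): β-rule — branch into not q3  //  q5.
                  branch 1.2.1.1.1 (add not q3):
                    ○ open, literals {q3=0, q5=1}.
                  branch 1.2.1.1.2 (add q5):
                    ○ open, literals {q5=1}.
              branch 1.2.1.2 (add ((not q1 iff q4) and q2)):
                ((not q1 iff q4) and q2): α-rule — add (not q1 iff q4), q2.
                (q3 implies q5): β-rule — branch into not q3  //  q5.
                  branch 1.2.1.2.1 (add not q3):
                    (not q1 iff q4): β-rule — branch into not q1, q4  //  not not q1, not q4.
                      branch 1.2.1.2.1.1 (add not q1, q4):
                        ○ open, literals {q1=0, q2=1, q3=0, q4=1, q5=1}.
                      branch 1.2.1.2.1.2 (add not not q1, not q4):
                        ○ open, literals {q1=1, q2=1, q3=0, q4=0, q5=1}.
                  branch 1.2.1.2.2 (add q5):
                    (not q1 iff q4): β-rule — branch into not q1, q4  //  not not q1, not q4.
                      branch 1.2.1.2.2.1 (add not q1, q4):
                        ○ open, literals {q1=0, q2=1, q4=1, q5=1}.
                      branch 1.2.1.2.2.2 (add not not q1, not q4):
                        ○ open, literals {q1=1, q2=1, q4=0, q5=1}.
          branch 1.2.2 (add q3):
            (q5 or ((not q1 iff q4) and q2)): β-rule — branch into q5  //  ((not q1 iff q4) and q2).
              branch 1.2.2.1 (add q5):
                (q3 implies q5): β-rule — branch into not q3  //  q5.
                  branch 1.2.2.1.1 (add not q3):
                    × closes — contains both q3 and not q3.
                  branch 1.2.2.1.2 (add q5):
                    ○ open, literals {q3=1, q5=1}.
              branch 1.2.2.2 (add ((not q1 iff q4) and q2)):
                ((not q1 iff q4) and q2): α-rule — add (not q1 iff q4), q2.
                (q3 implies q5): β-rule — branch into not q3  //  q5.
                  branch 1.2.2.2.1 (add not q3):
                    × closes — contains both q3 and not q3.
                  branch 1.2.2.2.2 (add q5):
                    (not q1 iff q4): β-rule — branch into not q1, q4  //  not not q1, not q4.
                      branch 1.2.2.2.2.1 (add not q1, q4):
                        ○ open, literals {q1=0, q2=1, q3=1, q4=1, q5=1}.
                      branch 1.2.2.2.2.2 (add not not q1, not q4):
                        ○ open, literals {q1=1, q2=1, q3=1, q4=0, q5=1}.
  branch 2 (add not ((q5 or q3) and (q5 or ((not q1 iff q4) and q2))), not (q2 or (q3 implies q5))):
    not (q2 or (q3 implies q5)): α-rule — add not q2, not (q3 implies q5).
    not (q3 implies q5): α-rule — add q3, not q5.
    not ((q5 or q3) and (q5 or ((not q1 iff q4) and q2))): β-rule — branch into not (q5 or q3)  //  not (q5 or ((not q1 iff q4) and q2)).
      branch 2.1 (add not (q5 or q3)):
        not (q5 or q3): α-rule — add not q5, not q3.
        × closes — contains both q3 and not q3.
      branch 2.2 (add not (q5 or ((not q1 iff q4) and q2))):
        not (q5 or ((not q1 iff q4) and q2)): α-rule — add not q5, not ((not q1 iff q4) and q2).
        not ((not q1 iff q4) and q2): β-rule — branch into not (not q1 iff q4)  //  not q2.
          branch 2.2.1 (add not (not q1 iff q4)):
            not (not q1 iff q4): β-rule — branch into not q1, not q4  //  not not q1, q4.
              branch 2.2.1.1 (add not q1, not q4):
                ○ open, literals {q1=0, q2=0, q3=1, q4=0, q5=0}.
              branch 2.2.1.2 (add not not q1, q4):
                ○ open, literals {q1=1, q2=0, q3=1, q4=1, q5=0}.
          branch 2.2.2 (add not q2):
            ○ open, literals {q2=0, q3=1, q5=0}.
3 branches closed, 18 open.
Each open branch fixes some atoms; the unmentioned ones are free. Counting distinct full assignments: branch {q2=1, q5=1} (q1, q3, q4) contributes 8 new; branch {q1=0, q2=1, q4=1, q5=1} (q3) contributes 0 new; branch {q1=1, q2=1, q4=0, q5=1} (q3) contributes 0 new; branch {q2=1, q3=1, q5=1} (q1, q4) contributes 0 new; branch {q1=0, q2=1, q3=1, q4=1} (q5) contributes 1 new; branch {q1=1, q2=1, q3=1, q4=0} (q5) contributes 1 new; branch {q3=0, q5=1} (q1, q2, q4) contributes 4 new; branch {q5=1} (q1, q2, q3, q4) contributes 4 new; branch {q1=0, q2=1, q3=0, q4=1, q5=1} (none free) contributes 0 new; branch {q1=1, q2=1, q3=0, q4=0, q5=1} (none free) contributes 0 new; branch {q1=0, q2=1, q4=1, q5=1} (q3) contributes 0 new; branch {q1=1, q2=1, q4=0, q5=1} (q3) contributes 0 new; branch {q3=1, q5=1} (q1, q2, q4) contributes 0 new; branch {q1=0, q2=1, q3=1, q4=1, q5=1} (none free) contributes 0 new; branch {q1=1, q2=1, q3=1, q4=0, q5=1} (none free) contributes 0 new; branch {q1=0, q2=0, q3=1, q4=0, q5=0} (none free) contributes 1 new; branch {q1=1, q2=0, q3=1, q4=1, q5=0} (none free) contributes 1 new; branch {q2=0, q3=1, q5=0} (q1, q4) contributes 2 new. Total: 22.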